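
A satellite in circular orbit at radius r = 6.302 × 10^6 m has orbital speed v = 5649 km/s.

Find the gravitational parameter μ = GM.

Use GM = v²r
r = 6.302 × 10^6 m
v = 5649 km/s = 5.649 × 10^6 m/s
v² = 3.19112 × 10^13 m²/s²
GM = v²r = 3.19112 × 10^13 × 6.302 × 10^6 = 2.01104 × 10^20 m³/s²
GM ≈ 2.011 × 10^20 m³/s²

Final answer: GM = 2.011 × 10^20 m³/s²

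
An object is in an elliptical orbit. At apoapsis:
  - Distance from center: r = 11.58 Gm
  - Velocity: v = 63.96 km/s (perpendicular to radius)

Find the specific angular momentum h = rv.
r = 11.58 Gm = 1.158 × 10^10 m
v = 63.96 km/s = 63960 m/s
h = rv = 1.158 × 10^10 × 63960 = 7.40657 × 10^14 m²/s ≈ 7.407 × 10^14 m²/s

Final answer: h = 7.407 × 10^14 m²/s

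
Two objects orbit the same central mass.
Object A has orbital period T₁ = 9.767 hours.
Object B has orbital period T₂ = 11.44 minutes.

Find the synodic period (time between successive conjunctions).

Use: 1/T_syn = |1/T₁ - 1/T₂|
T₁ = 9.767 hours = 35161.2 s
T₂ = 11.44 minutes = 686.4 s
1/T₁ = 2.84404 × 10^-5 s⁻¹
1/T₂ = 0.00145688 s⁻¹
|1/T₁ − 1/T₂| = 0.00142844 s⁻¹
T_syn = 1 / |1/T₁ − 1/T₂| = 700.066 s ≈ 11.67 minutes

Final answer: T_syn = 11.67 minutes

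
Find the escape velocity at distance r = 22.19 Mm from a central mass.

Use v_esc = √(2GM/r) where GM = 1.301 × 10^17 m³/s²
r = 22.19 Mm = 2.219 × 10^7 m
GM = 1.301 × 10^17 m³/s²
2GM/r = 2 × (1.301 × 10^17) / (2.219 × 10^7) = 1.1726 × 10^10 m²/s²
v_esc = √(2GM/r) = 108287 m/s ≈ 108.3 km/s

Final answer: 108.3 km/s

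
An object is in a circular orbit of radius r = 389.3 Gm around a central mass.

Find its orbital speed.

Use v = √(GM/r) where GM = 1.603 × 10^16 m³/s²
r = 389.3 Gm = 3.893 × 10^11 m
GM = 1.603 × 10^16 m³/s²
GM/r = (1.603 × 10^16) / (3.893 × 10^11) = 41176.5 m²/s²
v = √(GM/r) = 202.92 m/s ≈ 202.9 m/s

Final answer: 202.9 m/s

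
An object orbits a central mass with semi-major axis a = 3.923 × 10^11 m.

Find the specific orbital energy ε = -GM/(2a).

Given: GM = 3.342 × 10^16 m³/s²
a = 3.923 × 10^11 m
GM = 3.342 × 10^16 m³/s²
2a = 7.846 × 10^11 m
ε = −GM/(2a) = -42595 J/kg ≈ -42.59 kJ/kg

Final answer: -42.59 kJ/kg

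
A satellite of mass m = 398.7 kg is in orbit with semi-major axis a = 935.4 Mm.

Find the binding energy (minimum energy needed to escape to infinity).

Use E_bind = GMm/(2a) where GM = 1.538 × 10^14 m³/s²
a = 935.4 Mm = 9.354 × 10^8 m
GM = 1.538 × 10^14 m³/s²
m = 398.7 kg
GMm = 1.538 × 10^14 × 398.7 = 6.13201 × 10^16 m³·kg/s²
2a = 1.8708 × 10^9 m
E_bind = GMm/(2a) = 3.27775 × 10^7 J ≈ 32.78 MJ

Final answer: 32.78 MJ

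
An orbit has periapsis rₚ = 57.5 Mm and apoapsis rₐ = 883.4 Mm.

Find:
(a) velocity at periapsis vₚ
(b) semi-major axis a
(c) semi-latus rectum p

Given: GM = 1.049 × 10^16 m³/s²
rₚ = 57.5 Mm = 5.75 × 10^7 m
rₐ = 883.4 Mm = 8.834 × 10^8 m
GM = 1.049 × 10^16 m³/s²
a = (rₚ + rₐ)/2 = 4.7045 × 10^8 m
e = (rₐ − rₚ)/(rₐ + rₚ) = (8.259 × 10^8) / (9.409 × 10^8) = 0.877777
(a) vₚ² = GM (2/rₚ − 1/a) = 1.049 × 10^16 × (3.47826 × 10^-8 − 2.12562 × 10^-9) = 3.42572 × 10^8 m²/s²;  vₚ = 18508.7 m/s ≈ 18.51 km/s
(b) a = 4.7045 × 10^8 m ≈ 470.4 Mm
(c) 1 − e² = 0.229508;  p = a(1 − e²) = 4.7045 × 10^8 × 0.229508 = 1.07972 × 10^8 m ≈ 108 Mm

Final answer:
(a) velocity at periapsis vₚ = 18.51 km/s
(b) semi-major axis a = 470.4 Mm
(c) semi-latus rectum p = 108 Mm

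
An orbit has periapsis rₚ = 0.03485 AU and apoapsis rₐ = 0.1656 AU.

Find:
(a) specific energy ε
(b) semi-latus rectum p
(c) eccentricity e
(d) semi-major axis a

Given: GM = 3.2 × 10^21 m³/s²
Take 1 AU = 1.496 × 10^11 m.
rₚ = 0.03485 AU = 5.21356 × 10^9 m
rₐ = 0.1656 AU = 2.47738 × 10^10 m
GM = 3.2 × 10^21 m³/s²
a = (rₚ + rₐ)/2 = 1.49937 × 10^10 m
e = (rₐ − rₚ)/(rₐ + rₚ) = (1.95602 × 10^10) / (2.99873 × 10^10) = 0.652282
(a) 2a = 2.99873 × 10^10 m;  ε = −GM/(2a) = -1.06712 × 10^11 J/kg ≈ -106.7 GJ/kg
(b) 1 − e² = 0.574528;  p = a(1 − e²) = 1.49937 × 10^10 × 0.574528 = 8.61427 × 10^9 m ≈ 0.05758 AU
(c) e = 0.652282 ≈ 0.6523
(d) a = 1.49937 × 10^10 m ≈ 0.1002 AU

Final answer:
(a) specific energy ε = -106.7 GJ/kg
(b) semi-latus rectum p = 0.05758 AU
(c) eccentricity e = 0.6523
(d) semi-major axis a = 0.1002 AU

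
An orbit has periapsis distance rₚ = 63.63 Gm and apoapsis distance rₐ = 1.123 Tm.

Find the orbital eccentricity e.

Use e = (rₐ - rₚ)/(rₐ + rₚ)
rₚ = 63.63 Gm = 6.363 × 10^10 m
rₐ = 1.123 Tm = 1.123 × 10^12 m
rₐ − rₚ = 1.05937 × 10^12 m
rₐ + rₚ = 1.18663 × 10^12 m
e = (rₐ − rₚ)/(rₐ + rₚ) = 0.892755

Final answer: e = 0.8928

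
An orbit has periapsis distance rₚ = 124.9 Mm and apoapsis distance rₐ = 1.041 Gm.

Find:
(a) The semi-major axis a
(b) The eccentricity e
rₚ = 124.9 Mm = 1.249 × 10^8 m
rₐ = 1.041 Gm = 1.041 × 10^9 m
(a) a = (rₚ + rₐ)/2 = 5.8295 × 10^8 m ≈ 583 Mm
(b) e = (rₐ − rₚ)/(rₐ + rₚ) = (9.161 × 10^8) / (1.1659 × 10^9) = 0.785745

Final answer:
(a) a = 583 Mm
(b) e = 0.7857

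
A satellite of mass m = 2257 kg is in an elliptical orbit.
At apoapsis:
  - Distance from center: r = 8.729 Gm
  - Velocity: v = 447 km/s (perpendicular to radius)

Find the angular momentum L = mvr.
r = 8.729 Gm = 8.729 × 10^9 m
v = 447 km/s = 447000 m/s
vr = 447000 × 8.729 × 10^9 = 3.90186 × 10^15 m²/s
L = m × vr = 2257 × 3.90186 × 10^15 = 8.8065 × 10^18 kg·m²/s ≈ 8.807 × 10^18 kg·m²/s

Final answer: L = 8.807 × 10^18 kg·m²/s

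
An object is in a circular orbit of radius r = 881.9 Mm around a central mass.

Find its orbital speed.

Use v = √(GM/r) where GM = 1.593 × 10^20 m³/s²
r = 881.9 Mm = 8.819 × 10^8 m
GM = 1.593 × 10^20 m³/s²
GM/r = (1.593 × 10^20) / (8.819 × 10^8) = 1.80633 × 10^11 m²/s²
v = √(GM/r) = 425009 m/s ≈ 425 km/s

Final answer: 425 km/s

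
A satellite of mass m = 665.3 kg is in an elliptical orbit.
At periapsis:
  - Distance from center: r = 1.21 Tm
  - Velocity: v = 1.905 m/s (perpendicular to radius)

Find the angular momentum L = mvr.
r = 1.21 Tm = 1.21 × 10^12 m
v = 1.905 m/s
vr = 1.905 × 1.21 × 10^12 = 2.30505 × 10^12 m²/s
L = m × vr = 665.3 × 2.30505 × 10^12 = 1.53355 × 10^15 kg·m²/s ≈ 1.534 × 10^15 kg·m²/s

Final answer: L = 1.534 × 10^15 kg·m²/s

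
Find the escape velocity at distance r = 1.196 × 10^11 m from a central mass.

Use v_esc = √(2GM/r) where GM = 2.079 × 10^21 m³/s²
r = 1.196 × 10^11 m
GM = 2.079 × 10^21 m³/s²
2GM/r = 2 × (2.079 × 10^21) / (1.196 × 10^11) = 3.47659 × 10^10 m²/s²
v_esc = √(2GM/r) = 186456 m/s ≈ 186.5 km/s

Final answer: 186.5 km/s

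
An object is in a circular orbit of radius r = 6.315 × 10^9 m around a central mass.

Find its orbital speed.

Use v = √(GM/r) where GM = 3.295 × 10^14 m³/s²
r = 6.315 × 10^9 m
GM = 3.295 × 10^14 m³/s²
GM/r = (3.295 × 10^14) / (6.315 × 10^9) = 52177.4 m²/s²
v = √(GM/r) = 228.424 m/s ≈ 228.4 m/s

Final answer: 228.4 m/s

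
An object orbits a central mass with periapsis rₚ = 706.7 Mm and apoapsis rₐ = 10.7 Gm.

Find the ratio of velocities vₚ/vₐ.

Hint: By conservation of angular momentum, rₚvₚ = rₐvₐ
rₚ = 706.7 Mm = 7.067 × 10^8 m
rₐ = 10.7 Gm = 1.07 × 10^10 m
rₚvₚ = rₐvₐ  ⇒  vₚ/vₐ = rₐ/rₚ
vₚ/vₐ = (1.07 × 10^10) / (7.067 × 10^8) = 15.1408

Final answer: vₚ/vₐ = 15.14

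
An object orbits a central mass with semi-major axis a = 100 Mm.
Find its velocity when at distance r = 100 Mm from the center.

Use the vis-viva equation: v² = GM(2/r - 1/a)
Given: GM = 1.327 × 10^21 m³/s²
a = 100 Mm = 1 × 10^8 m
r = 100 Mm = 1 × 10^8 m
GM = 1.327 × 10^21 m³/s²
2/r − 1/a = 2 × 10^-8 − 1 × 10^-8 = 1 × 10^-8 m⁻¹
v² = GM (2/r − 1/a) = 1.327 × 10^13 m²/s²
v = 3.6428 × 10^6 m/s ≈ 3643 km/s

Final answer: 3643 km/s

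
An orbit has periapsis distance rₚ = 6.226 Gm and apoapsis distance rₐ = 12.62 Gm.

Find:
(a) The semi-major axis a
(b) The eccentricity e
rₚ = 6.226 Gm = 6.226 × 10^9 m
rₐ = 12.62 Gm = 1.262 × 10^10 m
(a) a = (rₚ + rₐ)/2 = 9.423 × 10^9 m ≈ 9.423 Gm
(b) e = (rₐ − rₚ)/(rₐ + rₚ) = (6.394 × 10^9) / (1.8846 × 10^10) = 0.339276

Final answer:
(a) a = 9.423 Gm
(b) e = 0.3393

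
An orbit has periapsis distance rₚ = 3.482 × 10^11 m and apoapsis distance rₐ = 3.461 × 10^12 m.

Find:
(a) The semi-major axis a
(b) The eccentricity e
rₚ = 3.482 × 10^11 m
rₐ = 3.461 × 10^12 m
(a) a = (rₚ + rₐ)/2 = 1.9046 × 10^12 m ≈ 1.905 × 10^12 m
(b) e = (rₐ − rₚ)/(rₐ + rₚ) = (3.1128 × 10^12) / (3.8092 × 10^12) = 0.817179

Final answer:
(a) a = 1.905 × 10^12 m
(b) e = 0.8172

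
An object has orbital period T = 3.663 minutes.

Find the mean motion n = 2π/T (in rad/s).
T = 3.663 minutes = 219.78 s
n = 2π / 219.78 s = 0.0285885 rad/s ≈ 0.02859 rad/s

Final answer: n = 0.02859 rad/s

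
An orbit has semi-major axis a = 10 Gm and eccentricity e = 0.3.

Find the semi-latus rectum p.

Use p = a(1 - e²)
a = 10 Gm = 1 × 10^10 m
e = 0.3,  e² = 0.09,  1 − e² = 0.91
p = a(1 − e²) = 1 × 10^10 m × 0.91 = 9.1 × 10^9 m ≈ 9.1 Gm

Final answer: p = 9.1 Gm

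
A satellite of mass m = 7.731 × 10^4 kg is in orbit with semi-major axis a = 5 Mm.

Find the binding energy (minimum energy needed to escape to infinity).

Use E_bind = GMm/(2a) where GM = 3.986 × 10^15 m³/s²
a = 5 Mm = 5 × 10^6 m
GM = 3.986 × 10^15 m³/s²
m = 7.731 × 10^4 kg
GMm = 3.986 × 10^15 × 77310 = 3.08158 × 10^20 m³·kg/s²
2a = 1 × 10^7 m
E_bind = GMm/(2a) = 3.08158 × 10^13 J ≈ 30.82 TJ

Final answer: 30.82 TJ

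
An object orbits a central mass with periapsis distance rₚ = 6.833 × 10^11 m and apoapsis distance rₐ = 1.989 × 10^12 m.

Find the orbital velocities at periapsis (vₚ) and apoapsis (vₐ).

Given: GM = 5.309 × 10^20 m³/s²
rₚ = 6.833 × 10^11 m
rₐ = 1.989 × 10^12 m
GM = 5.309 × 10^20 m³/s²
a = (rₚ + rₐ)/2 = 1.33615 × 10^12 m
Vis-viva: v² = GM (2/r − 1/a)
vₚ² = 5.309 × 10^20 × (2.92697 × 10^-12 − 7.48419 × 10^-13) = 1.15659 × 10^9 m²/s²
vₚ = 34008.7 m/s ≈ 34.01 km/s
vₐ² = 5.309 × 10^20 × (1.00553 × 10^-12 − 7.48419 × 10^-13) = 1.365 × 10^8 m²/s²
vₐ = 11683.3 m/s ≈ 11.68 km/s

Final answer: vₚ = 34.01 km/s, vₐ = 11.68 km/s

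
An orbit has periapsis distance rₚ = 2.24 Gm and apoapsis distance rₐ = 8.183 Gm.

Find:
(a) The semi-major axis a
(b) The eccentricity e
rₚ = 2.24 Gm = 2.24 × 10^9 m
rₐ = 8.183 Gm = 8.183 × 10^9 m
(a) a = (rₚ + rₐ)/2 = 5.2115 × 10^9 m ≈ 5.212 Gm
(b) e = (rₐ − rₚ)/(rₐ + rₚ) = (5.943 × 10^9) / (1.0423 × 10^10) = 0.570181

Final answer:
(a) a = 5.212 Gm
(b) e = 0.5702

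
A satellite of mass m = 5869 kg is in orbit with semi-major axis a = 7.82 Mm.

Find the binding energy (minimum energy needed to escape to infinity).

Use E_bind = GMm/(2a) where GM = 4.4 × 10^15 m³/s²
a = 7.82 Mm = 7.82 × 10^6 m
GM = 4.4 × 10^15 m³/s²
m = 5869 kg
GMm = 4.4 × 10^15 × 5869 = 2.58236 × 10^19 m³·kg/s²
2a = 1.564 × 10^7 m
E_bind = GMm/(2a) = 1.65113 × 10^12 J ≈ 1.651 TJ

Final answer: 1.651 TJ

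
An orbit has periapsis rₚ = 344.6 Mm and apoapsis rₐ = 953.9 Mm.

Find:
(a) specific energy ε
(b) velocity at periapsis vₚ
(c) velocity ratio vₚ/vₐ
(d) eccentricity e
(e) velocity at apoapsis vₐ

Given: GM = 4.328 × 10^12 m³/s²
rₚ = 344.6 Mm = 3.446 × 10^8 m
rₐ = 953.9 Mm = 9.539 × 10^8 m
GM = 4.328 × 10^12 m³/s²
a = (rₚ + rₐ)/2 = 6.4925 × 10^8 m
e = (rₐ − rₚ)/(rₐ + rₚ) = (6.093 × 10^8) / (1.2985 × 10^9) = 0.469234
(a) 2a = 1.2985 × 10^9 m;  ε = −GM/(2a) = -3333.08 J/kg ≈ -3.333 kJ/kg
(b) vₚ² = GM (2/rₚ − 1/a) = 4.328 × 10^12 × (5.80383 × 10^-9 − 1.54024 × 10^-9) = 18452.8 m²/s²;  vₚ = 135.841 m/s ≈ 135.8 m/s
(c) vₚ/vₐ = rₐ/rₚ (angular momentum) = (9.539 × 10^8) / (3.446 × 10^8) = 2.76814 ≈ 2.768
(d) e = 0.469234 ≈ 0.4692
(e) vₐ² = GM (2/rₐ − 1/a) = 4.328 × 10^12 × (2.09666 × 10^-9 − 1.54024 × 10^-9) = 2408.17 m²/s²;  vₐ = 49.0731 m/s ≈ 49.07 m/s

Final answer:
(a) specific energy ε = -3.333 kJ/kg
(b) velocity at periapsis vₚ = 135.8 m/s
(c) velocity ratio vₚ/vₐ = 2.768
(d) eccentricity e = 0.4692
(e) velocity at apoapsis vₐ = 49.07 m/s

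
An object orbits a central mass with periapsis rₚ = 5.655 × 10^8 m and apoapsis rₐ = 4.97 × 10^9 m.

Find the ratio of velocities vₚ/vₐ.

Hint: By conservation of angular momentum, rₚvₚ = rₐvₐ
rₚ = 5.655 × 10^8 m
rₐ = 4.97 × 10^9 m
rₚvₚ = rₐvₐ  ⇒  vₚ/vₐ = rₐ/rₚ
vₚ/vₐ = (4.97 × 10^9) / (5.655 × 10^8) = 8.78868

Final answer: vₚ/vₐ = 8.789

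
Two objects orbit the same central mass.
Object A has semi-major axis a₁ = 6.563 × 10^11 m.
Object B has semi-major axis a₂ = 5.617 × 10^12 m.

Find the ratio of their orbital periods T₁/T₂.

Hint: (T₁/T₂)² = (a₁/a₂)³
a₁ = 6.563 × 10^11 m
a₂ = 5.617 × 10^12 m
a₁/a₂ = 0.116842
T₁/T₂ = (a₁/a₂)^(3/2) = (0.116842)^1.5 = 0.039939

Final answer: T₁/T₂ = 0.03994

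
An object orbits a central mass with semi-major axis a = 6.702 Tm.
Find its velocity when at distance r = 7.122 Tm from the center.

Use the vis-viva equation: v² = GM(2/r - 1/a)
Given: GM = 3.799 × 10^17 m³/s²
a = 6.702 Tm = 6.702 × 10^12 m
r = 7.122 Tm = 7.122 × 10^12 m
GM = 3.799 × 10^17 m³/s²
2/r − 1/a = 2.8082 × 10^-13 − 1.49209 × 10^-13 = 1.31611 × 10^-13 m⁻¹
v² = GM (2/r − 1/a) = 49998.9 m²/s²
v = 223.604 m/s ≈ 223.6 m/s

Final answer: 223.6 m/s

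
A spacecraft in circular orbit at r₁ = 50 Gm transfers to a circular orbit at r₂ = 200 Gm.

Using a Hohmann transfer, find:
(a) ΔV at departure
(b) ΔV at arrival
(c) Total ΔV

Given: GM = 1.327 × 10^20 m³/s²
r₁ = 50 Gm = 5 × 10^10 m
r₂ = 200 Gm = 2 × 10^11 m
GM = 1.327 × 10^20 m³/s²
Transfer ellipse: a_t = (r₁ + r₂)/2 = 1.25 × 10^11 m
Circular speed at r₁: v₁ = √(GM/r₁) = 51517 m/s
Transfer speed at r₁ (periapsis): v₁ₜ = √(GM(2/r₁ − 1/a_t)) = 65164.4 m/s
(a) ΔV₁ = v₁ₜ − v₁ = 13647.4 m/s ≈ 13.65 km/s
Circular speed at r₂: v₂ = √(GM/r₂) = 25758.5 m/s
Transfer speed at r₂ (apoapsis): v₂ₜ = √(GM(2/r₂ − 1/a_t)) = 16291.1 m/s
(b) ΔV₂ = v₂ − v₂ₜ = 9467.39 m/s ≈ 9.467 km/s
(c) ΔV_total = ΔV₁ + ΔV₂ = 23114.8 m/s ≈ 23.11 km/s

Final answer:
(a) ΔV₁ = 13.65 km/s
(b) ΔV₂ = 9.467 km/s
(c) ΔV_total = 23.11 km/s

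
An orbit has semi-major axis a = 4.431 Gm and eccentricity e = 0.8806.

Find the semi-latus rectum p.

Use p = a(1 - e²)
a = 4.431 Gm = 4.431 × 10^9 m
e = 0.8806,  e² = 0.775456,  1 − e² = 0.224544
p = a(1 − e²) = 4.431 × 10^9 m × 0.224544 = 9.94953 × 10^8 m ≈ 995 Mm

Final answer: p = 995 Mm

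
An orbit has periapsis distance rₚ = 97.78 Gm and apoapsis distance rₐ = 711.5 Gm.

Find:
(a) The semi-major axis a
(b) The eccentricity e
rₚ = 97.78 Gm = 9.778 × 10^10 m
rₐ = 711.5 Gm = 7.115 × 10^11 m
(a) a = (rₚ + rₐ)/2 = 4.0464 × 10^11 m ≈ 404.6 Gm
(b) e = (rₐ − rₚ)/(rₐ + rₚ) = (6.1372 × 10^11) / (8.0928 × 10^11) = 0.758353

Final answer:
(a) a = 404.6 Gm
(b) e = 0.7584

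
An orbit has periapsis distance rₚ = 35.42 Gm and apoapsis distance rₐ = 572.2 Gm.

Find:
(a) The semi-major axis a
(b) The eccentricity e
rₚ = 35.42 Gm = 3.542 × 10^10 m
rₐ = 572.2 Gm = 5.722 × 10^11 m
(a) a = (rₚ + rₐ)/2 = 3.0381 × 10^11 m ≈ 303.8 Gm
(b) e = (rₐ − rₚ)/(rₐ + rₚ) = (5.3678 × 10^11) / (6.0762 × 10^11) = 0.883414

Final answer:
(a) a = 303.8 Gm
(b) e = 0.8834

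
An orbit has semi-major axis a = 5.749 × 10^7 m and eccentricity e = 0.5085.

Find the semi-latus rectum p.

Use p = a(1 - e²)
a = 5.749 × 10^7 m
e = 0.5085,  e² = 0.258572,  1 − e² = 0.741428
p = a(1 − e²) = 5.749 × 10^7 m × 0.741428 = 4.26247 × 10^7 m ≈ 4.262 × 10^7 m

Final answer: p = 4.262 × 10^7 m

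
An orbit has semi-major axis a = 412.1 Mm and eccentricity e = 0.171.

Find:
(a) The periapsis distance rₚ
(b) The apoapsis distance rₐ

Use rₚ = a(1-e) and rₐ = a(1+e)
a = 412.1 Mm = 4.121 × 10^8 m
e = 0.171:  1 − e = 0.829,  1 + e = 1.171
(a) rₚ = a(1 − e) = 4.121 × 10^8 m × 0.829 = 3.41631 × 10^8 m ≈ 341.6 Mm
(b) rₐ = a(1 + e) = 4.121 × 10^8 m × 1.171 = 4.82569 × 10^8 m ≈ 482.6 Mm

Final answer:
(a) rₚ = 341.6 Mm
(b) rₐ = 482.6 Mm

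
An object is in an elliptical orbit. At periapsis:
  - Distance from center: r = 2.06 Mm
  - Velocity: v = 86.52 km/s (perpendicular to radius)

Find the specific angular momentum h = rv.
r = 2.06 Mm = 2.06 × 10^6 m
v = 86.52 km/s = 86520 m/s
h = rv = 2.06 × 10^6 × 86520 = 1.78231 × 10^11 m²/s ≈ 1.782 × 10^11 m²/s

Final answer: h = 1.782 × 10^11 m²/s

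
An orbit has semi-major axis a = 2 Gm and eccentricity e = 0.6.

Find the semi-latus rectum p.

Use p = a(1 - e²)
a = 2 Gm = 2 × 10^9 m
e = 0.6,  e² = 0.36,  1 − e² = 0.64
p = a(1 − e²) = 2 × 10^9 m × 0.64 = 1.28 × 10^9 m ≈ 1.28 Gm

Final answer: p = 1.28 Gm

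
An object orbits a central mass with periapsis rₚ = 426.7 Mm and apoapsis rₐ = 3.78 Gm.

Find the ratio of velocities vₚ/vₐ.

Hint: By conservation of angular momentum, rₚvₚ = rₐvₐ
rₚ = 426.7 Mm = 4.267 × 10^8 m
rₐ = 3.78 Gm = 3.78 × 10^9 m
rₚvₚ = rₐvₐ  ⇒  vₚ/vₐ = rₐ/rₚ
vₚ/vₐ = (3.78 × 10^9) / (4.267 × 10^8) = 8.85868

Final answer: vₚ/vₐ = 8.859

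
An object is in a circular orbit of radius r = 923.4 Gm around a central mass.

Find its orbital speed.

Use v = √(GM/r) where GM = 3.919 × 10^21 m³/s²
r = 923.4 Gm = 9.234 × 10^11 m
GM = 3.919 × 10^21 m³/s²
GM/r = (3.919 × 10^21) / (9.234 × 10^11) = 4.2441 × 10^9 m²/s²
v = √(GM/r) = 65146.7 m/s ≈ 65.15 km/s

Final answer: 65.15 km/s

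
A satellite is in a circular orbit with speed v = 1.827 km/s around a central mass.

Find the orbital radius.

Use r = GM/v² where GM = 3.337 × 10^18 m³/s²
v = 1.827 km/s = 1827 m/s
GM = 3.337 × 10^18 m³/s²
v² = 3.33793 × 10^6 m²/s²
r = GM/v² = (3.337 × 10^18) / (3.33793 × 10^6) = 9.99722 × 10^11 m ≈ 999.7 Gm

Final answer: 999.7 Gm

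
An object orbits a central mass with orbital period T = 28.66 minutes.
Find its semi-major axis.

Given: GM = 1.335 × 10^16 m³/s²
T = 28.66 minutes = 1719.6 s
GM = 1.335 × 10^16 m³/s²
Kepler's third law: a³ = GM T² / (4π²)
T² = 2.95702 × 10^6 s²
a³ = (1.335 × 10^16) × (2.95702 × 10^6) / (4π²) = 9.99946 × 10^20 m³
a = (a³)^(1/3) = 9.99982 × 10^6 m ≈ 10 Mm

Final answer: 10 Mm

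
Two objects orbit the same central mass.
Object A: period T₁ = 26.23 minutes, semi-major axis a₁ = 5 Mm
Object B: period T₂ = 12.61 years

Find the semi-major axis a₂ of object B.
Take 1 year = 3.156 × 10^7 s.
T₁ = 26.23 minutes = 1573.8 s
T₂ = 12.61 years = 3.97972 × 10^8 s
a₁ = 5 Mm = 5 × 10^6 m
Kepler's third law: (T₂/T₁)² = (a₂/a₁)³  ⇒  a₂ = a₁ (T₂/T₁)^(2/3)
T₂/T₁ = 252873
(T₂/T₁)^(2/3) = 3998.85
a₂ = 5 × 10^6 m × 3998.85 = 1.99942 × 10^10 m ≈ 19.99 Gm

Final answer: a₂ = 19.99 Gm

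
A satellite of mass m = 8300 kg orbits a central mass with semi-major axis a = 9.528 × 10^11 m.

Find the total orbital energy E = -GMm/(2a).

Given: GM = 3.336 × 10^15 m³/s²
a = 9.528 × 10^11 m
GM = 3.336 × 10^15 m³/s²
2a = 1.9056 × 10^12 m
GMm = 3.336 × 10^15 × 8300 = 2.76888 × 10^19 m³·kg/s²
E = −GMm/(2a) = -1.45302 × 10^7 J ≈ -14.53 MJ

Final answer: -14.53 MJ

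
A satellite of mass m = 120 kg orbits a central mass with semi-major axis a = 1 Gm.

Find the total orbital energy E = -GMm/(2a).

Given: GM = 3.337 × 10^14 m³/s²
a = 1 Gm = 1 × 10^9 m
GM = 3.337 × 10^14 m³/s²
2a = 2 × 10^9 m
GMm = 3.337 × 10^14 × 120 = 4.0044 × 10^16 m³·kg/s²
E = −GMm/(2a) = -2.0022 × 10^7 J ≈ -20.02 MJ

Final answer: -20.02 MJ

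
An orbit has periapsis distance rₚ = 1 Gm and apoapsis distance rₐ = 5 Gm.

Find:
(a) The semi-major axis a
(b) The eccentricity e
rₚ = 1 Gm = 1 × 10^9 m
rₐ = 5 Gm = 5 × 10^9 m
(a) a = (rₚ + rₐ)/2 = 3 × 10^9 m ≈ 3 Gm
(b) e = (rₐ − rₚ)/(rₐ + rₚ) = (4 × 10^9) / (6 × 10^9) = 0.666667

Final answer:
(a) a = 3 Gm
(b) e = 0.6667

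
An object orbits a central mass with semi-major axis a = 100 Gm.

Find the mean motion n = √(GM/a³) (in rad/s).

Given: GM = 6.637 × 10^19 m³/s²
a = 100 Gm = 1 × 10^11 m
GM = 6.637 × 10^19 m³/s²
a³ = 1 × 10^33 m³
GM/a³ = (6.637 × 10^19) / (1 × 10^33) = 6.637 × 10^-14 s⁻²
n = √(GM/a³) = 2.57624 × 10^-7 rad/s ≈ 2.576 × 10^-7 rad/s

Final answer: n = 2.576 × 10^-7 rad/s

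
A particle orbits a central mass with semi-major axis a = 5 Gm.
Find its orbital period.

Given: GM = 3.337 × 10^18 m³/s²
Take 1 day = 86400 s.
a = 5 Gm = 5 × 10^9 m
GM = 3.337 × 10^18 m³/s²
a³ = 1.25 × 10^29 m³
T = 2π √(a³/GM) = 2π √((1.25 × 10^29) / (3.337 × 10^18)) = 2π × 193543 s
T = 1.21606 × 10^6 s ≈ 14.07 days

Final answer: 14.07 days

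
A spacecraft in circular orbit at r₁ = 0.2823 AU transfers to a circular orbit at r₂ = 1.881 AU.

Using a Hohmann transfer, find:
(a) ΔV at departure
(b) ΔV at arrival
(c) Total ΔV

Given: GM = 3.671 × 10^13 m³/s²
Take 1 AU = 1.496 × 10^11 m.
r₁ = 0.2823 AU = 4.22321 × 10^10 m
r₂ = 1.881 AU = 2.81398 × 10^11 m
GM = 3.671 × 10^13 m³/s²
Transfer ellipse: a_t = (r₁ + r₂)/2 = 1.61815 × 10^11 m
Circular speed at r₁: v₁ = √(GM/r₁) = 29.483 m/s
Transfer speed at r₁ (periapsis): v₁ₜ = √(GM(2/r₁ − 1/a_t)) = 38.8796 m/s
(a) ΔV₁ = v₁ₜ − v₁ = 9.39667 m/s ≈ 9.397 m/s
Circular speed at r₂: v₂ = √(GM/r₂) = 11.4217 m/s
Transfer speed at r₂ (apoapsis): v₂ₜ = √(GM(2/r₂ − 1/a_t)) = 5.83504 m/s
(b) ΔV₂ = v₂ − v₂ₜ = 5.58669 m/s ≈ 5.587 m/s
(c) ΔV_total = ΔV₁ + ΔV₂ = 14.9834 m/s ≈ 14.98 m/s

Final answer:
(a) ΔV₁ = 9.397 m/s
(b) ΔV₂ = 5.587 m/s
(c) ΔV_total = 14.98 m/s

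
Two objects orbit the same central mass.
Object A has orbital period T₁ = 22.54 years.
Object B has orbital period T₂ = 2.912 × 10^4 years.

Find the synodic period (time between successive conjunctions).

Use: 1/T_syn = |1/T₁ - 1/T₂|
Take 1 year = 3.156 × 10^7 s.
T₁ = 22.54 years = 7.11362 × 10^8 s
T₂ = 2.912 × 10^4 years = 9.19027 × 10^11 s
1/T₁ = 1.40575 × 10^-9 s⁻¹
1/T₂ = 1.08811 × 10^-12 s⁻¹
|1/T₁ − 1/T₂| = 1.40467 × 10^-9 s⁻¹
T_syn = 1 / |1/T₁ − 1/T₂| = 7.11913 × 10^8 s ≈ 22.56 years

Final answer: T_syn = 22.56 years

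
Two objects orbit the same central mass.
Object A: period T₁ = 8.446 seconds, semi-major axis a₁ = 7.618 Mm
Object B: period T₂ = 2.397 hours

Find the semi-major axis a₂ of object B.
T₁ = 8.446 seconds
T₂ = 2.397 hours = 8629.2 s
a₁ = 7.618 Mm = 7.618 × 10^6 m
Kepler's third law: (T₂/T₁)² = (a₂/a₁)³  ⇒  a₂ = a₁ (T₂/T₁)^(2/3)
T₂/T₁ = 1021.69
(T₂/T₁)^(2/3) = 101.441
a₂ = 7.618 × 10^6 m × 101.441 = 7.72777 × 10^8 m ≈ 772.8 Mm

Final answer: a₂ = 772.8 Mm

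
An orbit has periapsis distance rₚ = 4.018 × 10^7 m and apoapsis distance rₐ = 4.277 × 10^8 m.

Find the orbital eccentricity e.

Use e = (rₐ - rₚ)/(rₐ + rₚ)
rₚ = 4.018 × 10^7 m
rₐ = 4.277 × 10^8 m
rₐ − rₚ = 3.8752 × 10^8 m
rₐ + rₚ = 4.6788 × 10^8 m
e = (rₐ − rₚ)/(rₐ + rₚ) = 0.828247

Final answer: e = 0.8282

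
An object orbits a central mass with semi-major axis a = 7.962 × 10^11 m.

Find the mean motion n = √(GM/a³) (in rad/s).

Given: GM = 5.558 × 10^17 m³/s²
a = 7.962 × 10^11 m
GM = 5.558 × 10^17 m³/s²
a³ = 5.04739 × 10^35 m³
GM/a³ = (5.558 × 10^17) / (5.04739 × 10^35) = 1.10116 × 10^-18 s⁻²
n = √(GM/a³) = 1.04936 × 10^-9 rad/s ≈ 1.049 × 10^-9 rad/s

Final answer: n = 1.049 × 10^-9 rad/s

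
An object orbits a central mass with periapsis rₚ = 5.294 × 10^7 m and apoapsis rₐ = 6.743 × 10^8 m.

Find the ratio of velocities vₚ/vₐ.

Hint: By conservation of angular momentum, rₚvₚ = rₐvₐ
rₚ = 5.294 × 10^7 m
rₐ = 6.743 × 10^8 m
rₚvₚ = rₐvₐ  ⇒  vₚ/vₐ = rₐ/rₚ
vₚ/vₐ = (6.743 × 10^8) / (5.294 × 10^7) = 12.7371

Final answer: vₚ/vₐ = 12.74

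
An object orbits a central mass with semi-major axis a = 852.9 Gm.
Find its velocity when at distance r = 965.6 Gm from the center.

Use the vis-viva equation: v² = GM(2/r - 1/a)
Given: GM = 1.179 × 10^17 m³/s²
a = 852.9 Gm = 8.529 × 10^11 m
r = 965.6 Gm = 9.656 × 10^11 m
GM = 1.179 × 10^17 m³/s²
2/r − 1/a = 2.07125 × 10^-12 − 1.17247 × 10^-12 = 8.98781 × 10^-13 m⁻¹
v² = GM (2/r − 1/a) = 105966 m²/s²
v = 325.525 m/s ≈ 325.5 m/s

Final answer: 325.5 m/s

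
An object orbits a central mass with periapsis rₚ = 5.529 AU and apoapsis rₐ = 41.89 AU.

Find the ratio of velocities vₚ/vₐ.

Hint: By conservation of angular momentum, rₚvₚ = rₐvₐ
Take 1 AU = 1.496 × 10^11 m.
rₚ = 5.529 AU = 8.27138 × 10^11 m
rₐ = 41.89 AU = 6.26674 × 10^12 m
rₚvₚ = rₐvₐ  ⇒  vₚ/vₐ = rₐ/rₚ
vₚ/vₐ = (6.26674 × 10^12) / (8.27138 × 10^11) = 7.57642

Final answer: vₚ/vₐ = 7.576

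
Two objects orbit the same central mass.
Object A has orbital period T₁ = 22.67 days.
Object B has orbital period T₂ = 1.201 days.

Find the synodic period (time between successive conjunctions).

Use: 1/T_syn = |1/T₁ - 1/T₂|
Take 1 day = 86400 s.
T₁ = 22.67 days = 1.95869 × 10^6 s
T₂ = 1.201 days = 103766 s
1/T₁ = 5.10546 × 10^-7 s⁻¹
1/T₂ = 9.63703 × 10^-6 s⁻¹
|1/T₁ − 1/T₂| = 9.12649 × 10^-6 s⁻¹
T_syn = 1 / |1/T₁ − 1/T₂| = 109571 s ≈ 1.268 days

Final answer: T_syn = 1.268 days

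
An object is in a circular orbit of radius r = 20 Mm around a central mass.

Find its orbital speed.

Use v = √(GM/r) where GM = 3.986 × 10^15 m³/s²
r = 20 Mm = 2 × 10^7 m
GM = 3.986 × 10^15 m³/s²
GM/r = (3.986 × 10^15) / (2 × 10^7) = 1.993 × 10^8 m²/s²
v = √(GM/r) = 14117.4 m/s ≈ 14.12 km/s

Final answer: 14.12 km/s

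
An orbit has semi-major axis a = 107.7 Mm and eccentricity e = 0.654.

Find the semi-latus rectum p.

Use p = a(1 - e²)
a = 107.7 Mm = 1.077 × 10^8 m
e = 0.654,  e² = 0.427716,  1 − e² = 0.572284
p = a(1 − e²) = 1.077 × 10^8 m × 0.572284 = 6.1635 × 10^7 m ≈ 61.63 Mm

Final answer: p = 61.63 Mm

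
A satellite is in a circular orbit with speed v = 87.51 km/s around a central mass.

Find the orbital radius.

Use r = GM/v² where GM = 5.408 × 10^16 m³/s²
v = 87.51 km/s = 87510 m/s
GM = 5.408 × 10^16 m³/s²
v² = 7.658 × 10^9 m²/s²
r = GM/v² = (5.408 × 10^16) / (7.658 × 10^9) = 7.0619 × 10^6 m ≈ 7.062 Mm

Final answer: 7.062 Mm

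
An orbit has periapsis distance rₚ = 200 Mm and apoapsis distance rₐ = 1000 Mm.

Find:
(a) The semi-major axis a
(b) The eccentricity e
rₚ = 200 Mm = 2 × 10^8 m
rₐ = 1000 Mm = 1 × 10^9 m
(a) a = (rₚ + rₐ)/2 = 6 × 10^8 m ≈ 600 Mm
(b) e = (rₐ − rₚ)/(rₐ + rₚ) = (8 × 10^8) / (1.2 × 10^9) = 0.666667

Final answer:
(a) a = 600 Mm
(b) e = 0.6667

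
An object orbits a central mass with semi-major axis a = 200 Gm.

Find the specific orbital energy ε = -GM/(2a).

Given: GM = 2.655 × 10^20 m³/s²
a = 200 Gm = 2 × 10^11 m
GM = 2.655 × 10^20 m³/s²
2a = 4 × 10^11 m
ε = −GM/(2a) = -6.6375 × 10^8 J/kg ≈ -663.7 MJ/kg

Final answer: -663.7 MJ/kg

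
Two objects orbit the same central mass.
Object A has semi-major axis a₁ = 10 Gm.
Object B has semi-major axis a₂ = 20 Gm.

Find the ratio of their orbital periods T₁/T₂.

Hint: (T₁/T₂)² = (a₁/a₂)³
a₁ = 10 Gm = 1 × 10^10 m
a₂ = 20 Gm = 2 × 10^10 m
a₁/a₂ = 0.5
T₁/T₂ = (a₁/a₂)^(3/2) = (0.5)^1.5 = 0.353553

Final answer: T₁/T₂ = 0.3536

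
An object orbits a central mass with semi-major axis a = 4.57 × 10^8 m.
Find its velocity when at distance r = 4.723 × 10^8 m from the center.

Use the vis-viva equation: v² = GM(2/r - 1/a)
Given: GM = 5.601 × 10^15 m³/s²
a = 4.57 × 10^8 m
r = 4.723 × 10^8 m
GM = 5.601 × 10^15 m³/s²
2/r − 1/a = 4.2346 × 10^-9 − 2.18818 × 10^-9 = 2.04641 × 10^-9 m⁻¹
v² = GM (2/r − 1/a) = 1.1462 × 10^7 m²/s²
v = 3385.55 m/s ≈ 3.386 km/s

Final answer: 3.386 km/s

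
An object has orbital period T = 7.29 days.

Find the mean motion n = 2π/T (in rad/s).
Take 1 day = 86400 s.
T = 7.29 days = 629856 s
n = 2π / 629856 s = 9.97559 × 10^-6 rad/s ≈ 9.976 × 10^-6 rad/s

Final answer: n = 9.976 × 10^-6 rad/s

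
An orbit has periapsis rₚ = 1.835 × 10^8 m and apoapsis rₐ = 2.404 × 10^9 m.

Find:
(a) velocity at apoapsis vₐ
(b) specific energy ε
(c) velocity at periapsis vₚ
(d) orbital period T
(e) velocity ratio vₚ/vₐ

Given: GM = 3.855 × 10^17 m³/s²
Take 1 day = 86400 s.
rₚ = 1.835 × 10^8 m
rₐ = 2.404 × 10^9 m
GM = 3.855 × 10^17 m³/s²
a = (rₚ + rₐ)/2 = 1.29375 × 10^9 m
e = (rₐ − rₚ)/(rₐ + rₚ) = (2.2205 × 10^9) / (2.5875 × 10^9) = 0.858164
(a) vₐ² = GM (2/rₐ − 1/a) = 3.855 × 10^17 × (8.31947 × 10^-10 − 7.72947 × 10^-10) = 2.27445 × 10^7 m²/s²;  vₐ = 4769.12 m/s ≈ 4.769 km/s
(b) 2a = 2.5875 × 10^9 m;  ε = −GM/(2a) = -1.48986 × 10^8 J/kg ≈ -149 MJ/kg
(c) vₚ² = GM (2/rₚ − 1/a) = 3.855 × 10^17 × (1.08992 × 10^-8 − 7.72947 × 10^-10) = 3.90366 × 10^9 m²/s²;  vₚ = 62479.3 m/s ≈ 62.48 km/s
(d) a³ = 2.16546 × 10^27 m³;  T = 2π √(a³/GM) = 2π × 74948.6 s = 470916 s ≈ 5.45 days
(e) vₚ/vₐ = rₐ/rₚ (angular momentum) = (2.404 × 10^9) / (1.835 × 10^8) = 13.1008 ≈ 13.1

Final answer:
(a) velocity at apoapsis vₐ = 4.769 km/s
(b) specific energy ε = -149 MJ/kg
(c) velocity at periapsis vₚ = 62.48 km/s
(d) orbital period T = 5.45 days
(e) velocity ratio vₚ/vₐ = 13.1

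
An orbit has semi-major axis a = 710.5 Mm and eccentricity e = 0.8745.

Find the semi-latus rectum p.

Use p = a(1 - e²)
a = 710.5 Mm = 7.105 × 10^8 m
e = 0.8745,  e² = 0.76475,  1 − e² = 0.23525
p = a(1 − e²) = 7.105 × 10^8 m × 0.23525 = 1.67145 × 10^8 m ≈ 167.1 Mm

Final answer: p = 167.1 Mm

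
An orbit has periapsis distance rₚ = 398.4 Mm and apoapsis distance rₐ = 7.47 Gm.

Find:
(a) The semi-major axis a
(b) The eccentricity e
rₚ = 398.4 Mm = 3.984 × 10^8 m
rₐ = 7.47 Gm = 7.47 × 10^9 m
(a) a = (rₚ + rₐ)/2 = 3.9342 × 10^9 m ≈ 3.934 Gm
(b) e = (rₐ − rₚ)/(rₐ + rₚ) = (7.0716 × 10^9) / (7.8684 × 10^9) = 0.898734

Final answer:
(a) a = 3.934 Gm
(b) e = 0.8987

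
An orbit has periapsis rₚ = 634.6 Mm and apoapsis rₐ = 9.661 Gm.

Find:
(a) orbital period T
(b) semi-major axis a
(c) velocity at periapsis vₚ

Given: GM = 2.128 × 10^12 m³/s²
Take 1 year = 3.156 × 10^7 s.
rₚ = 634.6 Mm = 6.346 × 10^8 m
rₐ = 9.661 Gm = 9.661 × 10^9 m
GM = 2.128 × 10^12 m³/s²
a = (rₚ + rₐ)/2 = 5.1478 × 10^9 m
e = (rₐ − rₚ)/(rₐ + rₚ) = (9.0264 × 10^9) / (1.02956 × 10^10) = 0.876724
(a) a³ = 1.36416 × 10^29 m³;  T = 2π √(a³/GM) = 2π × 2.5319 × 10^8 s = 1.59084 × 10^9 s ≈ 50.41 years
(b) a = 5.1478 × 10^9 m ≈ 5.148 Gm
(c) vₚ² = GM (2/rₚ − 1/a) = 2.128 × 10^12 × (3.15159 × 10^-9 − 1.94258 × 10^-10) = 6293.21 m²/s²;  vₚ = 79.3297 m/s ≈ 79.33 m/s

Final answer:
(a) orbital period T = 50.41 years
(b) semi-major axis a = 5.148 Gm
(c) velocity at periapsis vₚ = 79.33 m/s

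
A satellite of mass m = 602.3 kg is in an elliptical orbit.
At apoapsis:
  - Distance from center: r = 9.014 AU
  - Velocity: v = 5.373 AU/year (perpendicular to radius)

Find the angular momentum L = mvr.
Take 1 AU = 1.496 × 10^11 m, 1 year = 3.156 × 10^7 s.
r = 9.014 AU = 1.34849 × 10^12 m
v = 5.373 AU/year = 25469 m/s
vr = 25469 × 1.34849 × 10^12 = 3.43448 × 10^16 m²/s
L = m × vr = 602.3 × 3.43448 × 10^16 = 2.06859 × 10^19 kg·m²/s ≈ 2.069 × 10^19 kg·m²/s

Final answer: L = 2.069 × 10^19 kg·m²/s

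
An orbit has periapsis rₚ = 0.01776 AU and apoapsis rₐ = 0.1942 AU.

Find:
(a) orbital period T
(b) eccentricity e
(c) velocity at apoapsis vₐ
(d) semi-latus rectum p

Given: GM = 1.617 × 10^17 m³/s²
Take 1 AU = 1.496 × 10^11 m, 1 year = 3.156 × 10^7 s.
rₚ = 0.01776 AU = 2.6569 × 10^9 m
rₐ = 0.1942 AU = 2.90523 × 10^10 m
GM = 1.617 × 10^17 m³/s²
a = (rₚ + rₐ)/2 = 1.58546 × 10^10 m
e = (rₐ − rₚ)/(rₐ + rₚ) = (2.63954 × 10^10) / (3.17092 × 10^10) = 0.832421
(a) a³ = 3.98535 × 10^30 m³;  T = 2π √(a³/GM) = 2π × 4.96453 × 10^6 s = 3.11931 × 10^7 s ≈ 0.9884 years
(b) e = 0.832421 ≈ 0.8324
(c) vₐ² = GM (2/rₐ − 1/a) = 1.617 × 10^17 × (6.88413 × 10^-11 − 6.30731 × 10^-11) = 932713 m²/s²;  vₐ = 965.771 m/s ≈ 0.2037 AU/year
(d) 1 − e² = 0.307075;  p = a(1 − e²) = 1.58546 × 10^10 × 0.307075 = 4.86855 × 10^9 m ≈ 0.03254 AU

Final answer:
(a) orbital period T = 0.9884 years
(b) eccentricity e = 0.8324
(c) velocity at apoapsis vₐ = 0.2037 AU/year
(d) semi-latus rectum p = 0.03254 AU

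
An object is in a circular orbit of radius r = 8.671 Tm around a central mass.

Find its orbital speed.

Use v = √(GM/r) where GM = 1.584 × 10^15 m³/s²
r = 8.671 Tm = 8.671 × 10^12 m
GM = 1.584 × 10^15 m³/s²
GM/r = (1.584 × 10^15) / (8.671 × 10^12) = 182.678 m²/s²
v = √(GM/r) = 13.5158 m/s ≈ 13.52 m/s

Final answer: 13.52 m/s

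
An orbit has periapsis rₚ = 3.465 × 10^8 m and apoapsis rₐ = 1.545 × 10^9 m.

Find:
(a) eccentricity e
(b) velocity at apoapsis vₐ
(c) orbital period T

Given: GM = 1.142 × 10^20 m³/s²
rₚ = 3.465 × 10^8 m
rₐ = 1.545 × 10^9 m
GM = 1.142 × 10^20 m³/s²
a = (rₚ + rₐ)/2 = 9.4575 × 10^8 m
e = (rₐ − rₚ)/(rₐ + rₚ) = (1.1985 × 10^9) / (1.8915 × 10^9) = 0.633624
(a) e = 0.633624 ≈ 0.6336
(b) vₐ² = GM (2/rₐ − 1/a) = 1.142 × 10^20 × (1.2945 × 10^-9 − 1.05736 × 10^-9) = 2.7081 × 10^10 m²/s²;  vₐ = 164563 m/s ≈ 164.6 km/s
(c) a³ = 8.4592 × 10^26 m³;  T = 2π √(a³/GM) = 2π × 2721.64 s = 17100.6 s ≈ 4.75 hours

Final answer:
(a) eccentricity e = 0.6336
(b) velocity at apoapsis vₐ = 164.6 km/s
(c) orbital period T = 4.75 hours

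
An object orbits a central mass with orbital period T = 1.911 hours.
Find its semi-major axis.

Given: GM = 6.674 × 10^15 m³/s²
T = 1.911 hours = 6879.6 s
GM = 6.674 × 10^15 m³/s²
Kepler's third law: a³ = GM T² / (4π²)
T² = 4.73289 × 10^7 s²
a³ = (6.674 × 10^15) × (4.73289 × 10^7) / (4π²) = 8.00116 × 10^21 m³
a = (a³)^(1/3) = 2.0001 × 10^7 m ≈ 20 Mm

Final answer: 20 Mm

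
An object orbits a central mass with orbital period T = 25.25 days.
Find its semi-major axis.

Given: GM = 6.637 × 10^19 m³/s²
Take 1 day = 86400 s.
T = 25.25 days = 2.1816 × 10^6 s
GM = 6.637 × 10^19 m³/s²
Kepler's third law: a³ = GM T² / (4π²)
T² = 4.75938 × 10^12 s²
a³ = (6.637 × 10^19) × (4.75938 × 10^12) / (4π²) = 8.00133 × 10^30 m³
a = (a³)^(1/3) = 2.00011 × 10^10 m ≈ 20 Gm

Final answer: 20 Gm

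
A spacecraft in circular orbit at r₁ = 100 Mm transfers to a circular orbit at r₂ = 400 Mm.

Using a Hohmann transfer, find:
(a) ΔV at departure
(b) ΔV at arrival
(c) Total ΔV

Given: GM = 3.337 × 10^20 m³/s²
r₁ = 100 Mm = 1 × 10^8 m
r₂ = 400 Mm = 4 × 10^8 m
GM = 3.337 × 10^20 m³/s²
Transfer ellipse: a_t = (r₁ + r₂)/2 = 2.5 × 10^8 m
Circular speed at r₁: v₁ = √(GM/r₁) = 1.82675 × 10^6 m/s
Transfer speed at r₁ (periapsis): v₁ₜ = √(GM(2/r₁ − 1/a_t)) = 2.31067 × 10^6 m/s
(a) ΔV₁ = v₁ₜ − v₁ = 483925 m/s ≈ 483.9 km/s
Circular speed at r₂: v₂ = √(GM/r₂) = 913373 m/s
Transfer speed at r₂ (apoapsis): v₂ₜ = √(GM(2/r₂ − 1/a_t)) = 577668 m/s
(b) ΔV₂ = v₂ − v₂ₜ = 335705 m/s ≈ 335.7 km/s
(c) ΔV_total = ΔV₁ + ΔV₂ = 819630 m/s ≈ 819.6 km/s

Final answer:
(a) ΔV₁ = 483.9 km/s
(b) ΔV₂ = 335.7 km/s
(c) ΔV_total = 819.6 km/s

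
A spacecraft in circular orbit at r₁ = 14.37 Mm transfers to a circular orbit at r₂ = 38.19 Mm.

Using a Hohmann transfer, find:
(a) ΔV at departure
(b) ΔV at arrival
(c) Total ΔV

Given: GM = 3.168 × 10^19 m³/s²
r₁ = 14.37 Mm = 1.437 × 10^7 m
r₂ = 38.19 Mm = 3.819 × 10^7 m
GM = 3.168 × 10^19 m³/s²
Transfer ellipse: a_t = (r₁ + r₂)/2 = 2.628 × 10^7 m
Circular speed at r₁: v₁ = √(GM/r₁) = 1.48479 × 10^6 m/s
Transfer speed at r₁ (periapsis): v₁ₜ = √(GM(2/r₁ − 1/a_t)) = 1.78989 × 10^6 m/s
(a) ΔV₁ = v₁ₜ − v₁ = 305103 m/s ≈ 305.1 km/s
Circular speed at r₂: v₂ = √(GM/r₂) = 910789 m/s
Transfer speed at r₂ (apoapsis): v₂ₜ = √(GM(2/r₂ − 1/a_t)) = 673494 m/s
(b) ΔV₂ = v₂ − v₂ₜ = 237295 m/s ≈ 237.3 km/s
(c) ΔV_total = ΔV₁ + ΔV₂ = 542398 m/s ≈ 542.4 km/s

Final answer:
(a) ΔV₁ = 305.1 km/s
(b) ΔV₂ = 237.3 km/s
(c) ΔV_total = 542.4 km/s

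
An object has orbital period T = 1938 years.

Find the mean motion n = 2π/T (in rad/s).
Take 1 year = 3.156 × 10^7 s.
T = 1938 years = 6.11633 × 10^10 s
n = 2π / (6.11633 × 10^10 s) = 1.02728 × 10^-10 rad/s ≈ 1.027 × 10^-10 rad/s

Final answer: n = 1.027 × 10^-10 rad/s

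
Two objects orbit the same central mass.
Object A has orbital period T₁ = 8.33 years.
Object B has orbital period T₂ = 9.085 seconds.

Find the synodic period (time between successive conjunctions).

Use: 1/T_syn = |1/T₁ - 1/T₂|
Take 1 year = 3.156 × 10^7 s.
T₁ = 8.33 years = 2.62895 × 10^8 s
T₂ = 9.085 seconds
1/T₁ = 3.8038 × 10^-9 s⁻¹
1/T₂ = 0.110072 s⁻¹
|1/T₁ − 1/T₂| = 0.110072 s⁻¹
T_syn = 1 / |1/T₁ − 1/T₂| = 9.085 s ≈ 9.085 seconds

Final answer: T_syn = 9.085 seconds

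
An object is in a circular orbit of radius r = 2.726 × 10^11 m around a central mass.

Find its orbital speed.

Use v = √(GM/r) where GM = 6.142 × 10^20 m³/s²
r = 2.726 × 10^11 m
GM = 6.142 × 10^20 m³/s²
GM/r = (6.142 × 10^20) / (2.726 × 10^11) = 2.25312 × 10^9 m²/s²
v = √(GM/r) = 47467 m/s ≈ 47.47 km/s

Final answer: 47.47 km/s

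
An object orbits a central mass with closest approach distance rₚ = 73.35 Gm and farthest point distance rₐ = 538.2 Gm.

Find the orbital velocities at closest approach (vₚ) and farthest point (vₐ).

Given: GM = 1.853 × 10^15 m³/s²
rₚ = 73.35 Gm = 7.335 × 10^10 m
rₐ = 538.2 Gm = 5.382 × 10^11 m
GM = 1.853 × 10^15 m³/s²
a = (rₚ + rₐ)/2 = 3.05775 × 10^11 m
Vis-viva: v² = GM (2/r − 1/a)
vₚ² = 1.853 × 10^15 × (2.72665 × 10^-11 − 3.27038 × 10^-12) = 44464.9 m²/s²
vₚ = 210.867 m/s ≈ 210.9 m/s
vₐ² = 1.853 × 10^15 × (3.71609 × 10^-12 − 3.27038 × 10^-12) = 825.905 m²/s²
vₐ = 28.7386 m/s ≈ 28.74 m/s

Final answer: vₚ = 210.9 m/s, vₐ = 28.74 m/s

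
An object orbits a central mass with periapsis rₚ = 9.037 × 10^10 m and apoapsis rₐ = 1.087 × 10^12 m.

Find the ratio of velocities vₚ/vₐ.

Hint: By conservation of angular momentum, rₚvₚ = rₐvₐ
rₚ = 9.037 × 10^10 m
rₐ = 1.087 × 10^12 m
rₚvₚ = rₐvₐ  ⇒  vₚ/vₐ = rₐ/rₚ
vₚ/vₐ = (1.087 × 10^12) / (9.037 × 10^10) = 12.0283

Final answer: vₚ/vₐ = 12.03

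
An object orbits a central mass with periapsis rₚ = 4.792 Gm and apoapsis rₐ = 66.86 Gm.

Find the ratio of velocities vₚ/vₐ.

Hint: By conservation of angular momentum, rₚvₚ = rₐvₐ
rₚ = 4.792 Gm = 4.792 × 10^9 m
rₐ = 66.86 Gm = 6.686 × 10^10 m
rₚvₚ = rₐvₐ  ⇒  vₚ/vₐ = rₐ/rₚ
vₚ/vₐ = (6.686 × 10^10) / (4.792 × 10^9) = 13.9524

Final answer: vₚ/vₐ = 13.95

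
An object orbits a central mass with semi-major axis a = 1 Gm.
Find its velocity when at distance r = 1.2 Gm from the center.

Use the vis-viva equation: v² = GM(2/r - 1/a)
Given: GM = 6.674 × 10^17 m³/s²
a = 1 Gm = 1 × 10^9 m
r = 1.2 Gm = 1.2 × 10^9 m
GM = 6.674 × 10^17 m³/s²
2/r − 1/a = 1.66667 × 10^-9 − 1 × 10^-9 = 6.66667 × 10^-10 m⁻¹
v² = GM (2/r − 1/a) = 4.44933 × 10^8 m²/s²
v = 21093.4 m/s ≈ 21.09 km/s

Final answer: 21.09 km/s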